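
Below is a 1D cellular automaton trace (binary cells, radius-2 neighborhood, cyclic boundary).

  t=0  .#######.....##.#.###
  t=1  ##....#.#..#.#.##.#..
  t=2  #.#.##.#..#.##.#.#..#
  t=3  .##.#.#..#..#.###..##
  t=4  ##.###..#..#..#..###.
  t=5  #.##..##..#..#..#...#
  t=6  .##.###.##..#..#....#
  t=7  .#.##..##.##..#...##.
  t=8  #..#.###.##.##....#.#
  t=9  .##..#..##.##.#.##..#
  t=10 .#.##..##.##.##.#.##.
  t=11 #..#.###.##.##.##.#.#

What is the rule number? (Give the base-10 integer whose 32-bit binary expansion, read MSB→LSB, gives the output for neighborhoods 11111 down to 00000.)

  #####|.  b31=0 t=0,i=3
  ####.|#  b30=1 t=0,i=6
  ###.#|.  b29=0 t=0,i=20
  ###..|.  b28=0 t=0,i=7
  ##.##|#  b27=1 t=0,i=0
  ##.#.|#  b26=1 t=0,i=15
  ##..#|#  b25=1 t=3,i=17
  ##...|#  b24=1 t=0,i=8
  #.###|#  b23=1 t=0,i=1
  #.##.|#  b22=1 t=1,i=15
  #.#.#|#  b21=1 t=0,i=16
  #.#..|.  b20=0 t=1,i=8
  #..##|#  b19=1 t=1,i=20
  #..#.|#  b18=1 t=1,i=10
  #...#|.  b17=0 t=5,i=18
  #....|.  b16=0 t=0,i=9
  .####|.  b15=0 t=0,i=2
  .###.|.  b14=0 t=0,i=19
  .##.#|.  b13=0 t=0,i=14
  .##..|.  b12=0 t=1,i=1
  .#.##|.  b11=0 t=0,i=17
  .#.#.|#  b10=1 t=1,i=7
  .#..#|.  b9=0 t=1,i=9
  .#...|.  b8=0 t=5,i=17
  ..###|.  b7=0 t=4,i=17
  ..##.|#  b6=1 t=0,i=13
  ..#.#|.  b5=0 t=1,i=6
  ..#..|.  b4=0 t=3,i=9
  ...##|.  b3=0 t=0,i=12
  ...#.|#  b2=1 t=1,i=5
  ....#|#  b1=1 t=0,i=11
  .....|.  b0=0 t=0,i=10
  bits 01001111111011000000010001000110 = 1340867654

1340867654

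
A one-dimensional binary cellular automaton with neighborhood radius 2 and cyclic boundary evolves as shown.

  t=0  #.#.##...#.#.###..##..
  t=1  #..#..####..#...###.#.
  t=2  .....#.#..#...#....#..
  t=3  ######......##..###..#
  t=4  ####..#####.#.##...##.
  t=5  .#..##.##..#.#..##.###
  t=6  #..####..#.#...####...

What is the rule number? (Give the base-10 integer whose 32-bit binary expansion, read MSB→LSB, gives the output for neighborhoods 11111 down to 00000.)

2399905895

  nb #####: next=#  (t=3,i=1, bit31=1)
  nb ####.: next=.  (t=1,i=8, bit30=0)
  nb ###.#: next=.  (t=1,i=18, bit29=0)
  nb ###..: next=.  (t=0,i=15, bit28=0)
  nb ##.##: next=#  (t=4,i=21, bit27=1)
  nb ##.#.: next=#  (t=1,i=19, bit26=1)
  nb ##..#: next=#  (t=0,i=16, bit25=1)
  nb ##...: next=#  (t=0,i=6, bit24=1)
  nb #.###: next=.  (t=0,i=13, bit23=0)
  nb #.##.: next=.  (t=0,i=4, bit22=0)
  nb #.#.#: next=.  (t=0,i=2, bit21=0)
  nb #.#..: next=.  (t=1,i=0, bit20=0)
  nb #..##: next=#  (t=0,i=17, bit19=1)
  nb #..#.: next=.  (t=0,i=21, bit18=0)
  nb #...#: next=#  (t=0,i=7, bit17=1)
  nb #....: next=#  (t=2,i=16, bit16=1)
  nb .####: next=#  (t=1,i=7, bit15=1)
  nb .###.: next=.  (t=0,i=14, bit14=0)
  nb .##.#: next=#  (t=4,i=20, bit13=1)
  nb .##..: next=.  (t=0,i=5, bit12=0)
  nb .#.##: next=#  (t=0,i=3, bit11=1)
  nb .#.#.: next=.  (t=0,i=1, bit10=0)
  nb .#..#: next=.  (t=1,i=1, bit9=0)
  nb .#...: next=.  (t=1,i=13, bit8=0)
  nb ..###: next=.  (t=1,i=6, bit7=0)
  nb ..##.: next=#  (t=0,i=18, bit6=1)
  nb ..#.#: next=#  (t=0,i=0, bit5=1)
  nb ..#..: next=.  (t=1,i=3, bit4=0)
  nb ...##: next=.  (t=1,i=15, bit3=0)
  nb ...#.: next=#  (t=0,i=8, bit2=1)
  nb ....#: next=#  (t=2,i=3, bit1=1)
  nb .....: next=#  (t=2,i=0, bit0=1)
  bits 10001111000010111010100001100111 = 2399905895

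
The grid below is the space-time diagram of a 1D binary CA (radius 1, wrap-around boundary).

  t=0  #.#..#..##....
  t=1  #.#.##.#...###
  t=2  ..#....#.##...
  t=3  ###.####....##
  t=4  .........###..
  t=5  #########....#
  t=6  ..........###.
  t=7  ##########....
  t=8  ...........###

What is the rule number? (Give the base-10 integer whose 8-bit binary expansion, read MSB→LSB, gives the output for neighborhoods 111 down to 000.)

7

  [7] ### => .  t=1,i=12
  [6] ##. => .  t=0,i=9
  [5] #.# => .  t=0,i=1
  [4] #.. => .  t=0,i=3
  [3] .## => .  t=0,i=8
  [2] .#. => #  t=0,i=0
  [1] ..# => #  t=0,i=4
  [0] ... => #  t=0,i=11
  bits 00000111 = 7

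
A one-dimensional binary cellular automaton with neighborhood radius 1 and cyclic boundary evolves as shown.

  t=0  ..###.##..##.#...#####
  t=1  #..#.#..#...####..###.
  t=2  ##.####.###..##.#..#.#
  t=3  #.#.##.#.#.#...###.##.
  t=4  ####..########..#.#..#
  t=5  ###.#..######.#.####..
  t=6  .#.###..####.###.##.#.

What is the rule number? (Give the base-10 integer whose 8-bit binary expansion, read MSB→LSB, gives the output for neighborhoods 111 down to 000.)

181

  [7] ### => #  t=0,i=3
  [6] ##. => .  t=0,i=4
  [5] #.# => #  t=0,i=5
  [4] #.. => #  t=0,i=0
  [3] .## => .  t=0,i=2
  [2] .#. => #  t=0,i=13
  [1] ..# => .  t=0,i=1
  [0] ... => #  t=0,i=15
  bits 10110101 = 181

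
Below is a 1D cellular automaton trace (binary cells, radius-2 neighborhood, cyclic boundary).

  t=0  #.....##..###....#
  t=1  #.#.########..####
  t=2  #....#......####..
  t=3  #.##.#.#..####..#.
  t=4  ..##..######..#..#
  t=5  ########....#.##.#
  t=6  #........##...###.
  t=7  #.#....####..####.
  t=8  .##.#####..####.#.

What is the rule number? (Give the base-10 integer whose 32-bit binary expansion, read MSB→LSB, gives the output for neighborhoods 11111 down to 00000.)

710538970

  nb #####: next=.  (t=1,i=6, bit31=0)
  nb ####.: next=.  (t=1,i=10, bit30=0)
  nb ###.#: next=#  (t=1,i=0, bit29=1)
  nb ###..: next=.  (t=0,i=12, bit28=0)
  nb ##.##: next=#  (t=5,i=16, bit27=1)
  nb ##.#.: next=.  (t=1,i=1, bit26=0)
  nb ##..#: next=#  (t=0,i=8, bit25=1)
  nb ##...: next=.  (t=0,i=1, bit24=0)
  nb #.###: next=.  (t=1,i=4, bit23=0)
  nb #.##.: next=#  (t=3,i=2, bit22=1)
  nb #.#.#: next=.  (t=1,i=2, bit21=0)
  nb #.#..: next=#  (t=3,i=7, bit20=1)
  nb #..##: next=#  (t=0,i=9, bit19=1)
  nb #..#.: next=.  (t=2,i=17, bit18=0)
  nb #...#: next=.  (t=6,i=12, bit17=0)
  nb #....: next=#  (t=0,i=2, bit16=1)
  nb .####: next=#  (t=1,i=5, bit15=1)
  nb .###.: next=#  (t=0,i=11, bit14=1)
  nb .##.#: next=#  (t=3,i=3, bit13=1)
  nb .##..: next=#  (t=0,i=0, bit12=1)
  nb .#.##: next=.  (t=1,i=3, bit11=0)
  nb .#.#.: next=#  (t=3,i=6, bit10=1)
  nb .#..#: next=#  (t=3,i=8, bit9=1)
  nb .#...: next=.  (t=2,i=1, bit8=0)
  nb ..###: next=#  (t=0,i=10, bit7=1)
  nb ..##.: next=#  (t=0,i=6, bit6=1)
  nb ..#.#: next=.  (t=3,i=16, bit5=0)
  nb ..#..: next=#  (t=2,i=0, bit4=1)
  nb ...##: next=#  (t=0,i=5, bit3=1)
  nb ...#.: next=.  (t=2,i=4, bit2=0)
  nb ....#: next=#  (t=0,i=4, bit1=1)
  nb .....: next=.  (t=0,i=3, bit0=0)
  bits 00101010010110011111011011011010 = 710538970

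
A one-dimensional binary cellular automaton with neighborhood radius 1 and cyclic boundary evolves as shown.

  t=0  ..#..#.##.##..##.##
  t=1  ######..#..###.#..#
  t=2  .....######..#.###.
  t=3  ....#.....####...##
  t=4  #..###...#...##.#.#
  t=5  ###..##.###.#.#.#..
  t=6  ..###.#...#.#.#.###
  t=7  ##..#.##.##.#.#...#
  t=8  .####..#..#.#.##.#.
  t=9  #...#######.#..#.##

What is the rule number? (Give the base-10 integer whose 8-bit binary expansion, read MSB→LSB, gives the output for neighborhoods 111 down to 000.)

86

  [7] ### => .  t=1,i=0
  [6] ##. => #  t=0,i=8
  [5] #.# => .  t=0,i=6
  [4] #.. => #  t=0,i=0
  [3] .## => .  t=0,i=7
  [2] .#. => #  t=0,i=2
  [1] ..# => #  t=0,i=1
  [0] ... => .  t=2,i=0
  bits 01010110 = 86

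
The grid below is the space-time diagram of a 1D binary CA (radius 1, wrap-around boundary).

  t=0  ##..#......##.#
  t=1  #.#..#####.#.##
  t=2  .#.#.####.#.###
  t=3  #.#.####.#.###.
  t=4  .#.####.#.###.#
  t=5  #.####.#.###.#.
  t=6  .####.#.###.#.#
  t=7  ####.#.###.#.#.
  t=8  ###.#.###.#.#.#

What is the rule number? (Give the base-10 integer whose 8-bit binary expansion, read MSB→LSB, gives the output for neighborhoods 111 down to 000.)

  ### -> #   bit 7 = 1  t=0,i=0
  ##. -> .   bit 6 = 0  t=0,i=1
  #.# -> #   bit 5 = 1  t=0,i=13
  #.. -> #   bit 4 = 1  t=0,i=2
  .## -> #   bit 3 = 1  t=0,i=11
  .#. -> .   bit 2 = 0  t=0,i=4
  ..# -> .   bit 1 = 0  t=0,i=3
  ... -> #   bit 0 = 1  t=0,i=6
  bits 10111001 = 185

185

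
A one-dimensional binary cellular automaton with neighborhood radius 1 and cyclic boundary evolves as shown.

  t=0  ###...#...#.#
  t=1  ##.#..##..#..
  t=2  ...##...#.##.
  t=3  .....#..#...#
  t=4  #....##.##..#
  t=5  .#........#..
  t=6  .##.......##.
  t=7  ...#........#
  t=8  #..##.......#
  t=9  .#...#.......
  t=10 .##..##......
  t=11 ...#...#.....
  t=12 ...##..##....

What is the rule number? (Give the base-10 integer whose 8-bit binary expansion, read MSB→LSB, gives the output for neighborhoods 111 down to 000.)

148

  [7] ### => #  t=0,i=0
  [6] ##. => .  t=0,i=2
  [5] #.# => .  t=0,i=11
  [4] #.. => #  t=0,i=3
  [3] .## => .  t=0,i=12
  [2] .#. => #  t=0,i=6
  [1] ..# => .  t=0,i=5
  [0] ... => .  t=0,i=4
  bits 10010100 = 148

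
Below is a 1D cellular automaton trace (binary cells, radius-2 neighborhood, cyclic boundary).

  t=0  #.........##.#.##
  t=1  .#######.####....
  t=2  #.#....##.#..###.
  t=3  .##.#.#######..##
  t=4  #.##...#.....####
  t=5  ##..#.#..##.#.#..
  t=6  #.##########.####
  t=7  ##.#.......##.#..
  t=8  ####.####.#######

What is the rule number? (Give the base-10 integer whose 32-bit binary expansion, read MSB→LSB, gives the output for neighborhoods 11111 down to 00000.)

  ##### -> .   bit 31 = 0  t=1,i=3
  ####. -> .   bit 30 = 0  t=1,i=6
  ###.# -> #   bit 29 = 1  t=1,i=7
  ###.. -> .   bit 28 = 0  t=0,i=0
  ##.## -> #   bit 27 = 1  t=1,i=8
  ##.#. -> #   bit 26 = 1  t=0,i=12
  ##..# -> #   bit 25 = 1  t=3,i=13
  ##... -> #   bit 24 = 1  t=0,i=1
  #.### -> .   bit 23 = 0  t=0,i=15
  #.##. -> .   bit 22 = 0  t=3,i=1
  #.#.# -> .   bit 21 = 0  t=0,i=13
  #.#.. -> #   bit 20 = 1  t=2,i=2
  #..## -> #   bit 19 = 1  t=2,i=12
  #..#. -> #   bit 18 = 1  t=5,i=3
  #...# -> .   bit 17 = 0  t=4,i=5
  #.... -> #   bit 16 = 1  t=0,i=2
  .#### -> #   bit 15 = 1  t=1,i=2
  .###. -> .   bit 14 = 0  t=0,i=16
  .##.# -> #   bit 13 = 1  t=0,i=11
  .##.. -> .   bit 12 = 0  t=4,i=3
  .#.## -> .   bit 11 = 0  t=0,i=14
  .#.#. -> #   bit 10 = 1  t=2,i=1
  .#..# -> #   bit 9 = 1  t=2,i=11
  .#... -> .   bit 8 = 0  t=2,i=3
  ..### -> .   bit 7 = 0  t=1,i=1
  ..##. -> #   bit 6 = 1  t=0,i=10
  ..#.# -> #   bit 5 = 1  t=5,i=4
  ..#.. -> .   bit 4 = 0  t=4,i=7
  ...## -> #   bit 3 = 1  t=0,i=9
  ...#. -> #   bit 2 = 1  t=4,i=6
  ....# -> .   bit 1 = 0  t=0,i=8
  ..... -> #   bit 0 = 1  t=0,i=3
  bits 00101111000111011010011001101101 = 790472301

790472301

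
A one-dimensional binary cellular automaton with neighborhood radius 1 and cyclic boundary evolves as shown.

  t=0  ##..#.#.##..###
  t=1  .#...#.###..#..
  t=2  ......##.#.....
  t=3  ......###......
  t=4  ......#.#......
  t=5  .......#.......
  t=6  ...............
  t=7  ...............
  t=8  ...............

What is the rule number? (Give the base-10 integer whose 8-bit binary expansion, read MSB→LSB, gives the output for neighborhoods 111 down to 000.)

  ###|.  b7=0 t=0,i=0
  ##.|#  b6=1 t=0,i=1
  #.#|#  b5=1 t=0,i=5
  #..|.  b4=0 t=0,i=2
  .##|#  b3=1 t=0,i=8
  .#.|.  b2=0 t=0,i=4
  ..#|.  b1=0 t=0,i=3
  ...|.  b0=0 t=1,i=3
  bits 01101000 = 104

104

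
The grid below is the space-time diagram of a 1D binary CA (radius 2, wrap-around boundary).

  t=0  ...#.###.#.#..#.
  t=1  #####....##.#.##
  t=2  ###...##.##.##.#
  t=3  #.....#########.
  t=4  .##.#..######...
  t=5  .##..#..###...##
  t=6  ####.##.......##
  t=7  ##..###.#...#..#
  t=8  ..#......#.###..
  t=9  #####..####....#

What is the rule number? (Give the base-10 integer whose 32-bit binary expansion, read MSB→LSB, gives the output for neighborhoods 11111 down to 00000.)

  #####|#  b31=1 t=1,i=0
  ####.|.  b30=0 t=1,i=3
  ###.#|.  b29=0 t=0,i=7
  ###..|.  b28=0 t=1,i=4
  ##.##|#  b27=1 t=2,i=8
  ##.#.|.  b26=0 t=0,i=8
  ##..#|#  b25=1 t=5,i=3
  ##...|.  b24=0 t=1,i=5
  #.###|.  b23=0 t=0,i=5
  #.##.|#  b22=1 t=2,i=9
  #.#.#|#  b21=1 t=0,i=9
  #.#..|.  b20=0 t=0,i=11
  #..##|.  b19=0 t=4,i=6
  #..#.|.  b18=0 t=0,i=13
  #...#|.  b17=0 t=2,i=4
  #....|#  b16=1 t=0,i=0
  .####|#  b15=1 t=1,i=15
  .###.|.  b14=0 t=0,i=6
  .##.#|#  b13=1 t=1,i=10
  .##..|#  b12=1 t=5,i=2
  .#.##|#  b11=1 t=0,i=4
  .#.#.|#  b10=1 t=0,i=10
  .#..#|#  b9=1 t=0,i=12
  .#...|#  b8=1 t=0,i=15
  ..###|.  b7=0 t=3,i=6
  ..##.|#  b6=1 t=1,i=9
  ..#.#|#  b5=1 t=0,i=3
  ..#..|#  b4=1 t=0,i=14
  ...##|.  b3=0 t=1,i=8
  ...#.|#  b2=1 t=0,i=2
  ....#|#  b1=1 t=0,i=1
  .....|.  b0=0 t=3,i=3
  bits 10001010011000011011111101110110 = 2321661814

2321661814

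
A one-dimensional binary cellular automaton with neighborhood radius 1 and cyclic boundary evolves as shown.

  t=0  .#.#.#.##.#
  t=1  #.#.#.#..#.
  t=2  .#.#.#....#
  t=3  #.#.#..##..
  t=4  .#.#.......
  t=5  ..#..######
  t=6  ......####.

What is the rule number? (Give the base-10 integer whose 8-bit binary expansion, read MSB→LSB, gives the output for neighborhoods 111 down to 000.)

  nb ###: next=#  (t=5,i=6, bit7=1)
  nb ##.: next=.  (t=0,i=8, bit6=0)
  nb #.#: next=#  (t=0,i=0, bit5=1)
  nb #..: next=.  (t=1,i=7, bit4=0)
  nb .##: next=.  (t=0,i=7, bit3=0)
  nb .#.: next=.  (t=0,i=1, bit2=0)
  nb ..#: next=.  (t=1,i=8, bit1=0)
  nb ...: next=#  (t=2,i=7, bit0=1)
  bits 10100001 = 161

161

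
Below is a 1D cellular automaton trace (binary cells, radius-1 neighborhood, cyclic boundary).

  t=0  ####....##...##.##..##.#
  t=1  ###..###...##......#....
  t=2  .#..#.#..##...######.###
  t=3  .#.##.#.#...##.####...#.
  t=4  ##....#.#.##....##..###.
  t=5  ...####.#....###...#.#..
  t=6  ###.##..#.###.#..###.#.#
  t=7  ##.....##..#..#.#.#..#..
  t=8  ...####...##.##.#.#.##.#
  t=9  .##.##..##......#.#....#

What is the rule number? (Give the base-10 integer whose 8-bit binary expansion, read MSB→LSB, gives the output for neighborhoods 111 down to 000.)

  [7] ### => #  t=0,i=0
  [6] ##. => .  t=0,i=3
  [5] #.# => .  t=0,i=15
  [4] #.. => .  t=0,i=4
  [3] .## => .  t=0,i=8
  [2] .#. => #  t=1,i=19
  [1] ..# => #  t=0,i=7
  [0] ... => #  t=0,i=5
  bits 10000111 = 135

135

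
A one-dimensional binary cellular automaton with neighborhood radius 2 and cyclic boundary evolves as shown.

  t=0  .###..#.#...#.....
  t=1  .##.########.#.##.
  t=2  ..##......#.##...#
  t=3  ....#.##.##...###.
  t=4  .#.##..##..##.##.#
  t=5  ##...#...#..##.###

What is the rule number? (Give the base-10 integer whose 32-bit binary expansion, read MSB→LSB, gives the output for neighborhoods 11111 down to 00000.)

1328965029

  ##### -> .   bit 31 = 0  t=1,i=6
  ####. -> #   bit 30 = 1  t=1,i=10
  ###.# -> .   bit 29 = 0  t=1,i=11
  ###.. -> .   bit 28 = 0  t=0,i=3
  ##.## -> #   bit 27 = 1  t=1,i=3
  ##.#. -> #   bit 26 = 1  t=1,i=12
  ##..# -> #   bit 25 = 1  t=0,i=4
  ##... -> #   bit 24 = 1  t=2,i=4
  #.### -> .   bit 23 = 0  t=1,i=4
  #.##. -> .   bit 22 = 0  t=1,i=15
  #.#.# -> #   bit 21 = 1  t=1,i=13
  #.#.. -> #   bit 20 = 1  t=0,i=8
  #..## -> .   bit 19 = 0  t=1,i=0
  #..#. -> #   bit 18 = 1  t=0,i=5
  #...# -> #   bit 17 = 1  t=0,i=10
  #.... -> .   bit 16 = 0  t=0,i=14
  .#### -> .   bit 15 = 0  t=1,i=5
  .###. -> #   bit 14 = 1  t=0,i=2
  .##.# -> #   bit 13 = 1  t=1,i=2
  .##.. -> .   bit 12 = 0  t=1,i=16
  .#.## -> .   bit 11 = 0  t=1,i=14
  .#.#. -> #   bit 10 = 1  t=0,i=7
  .#..# -> .   bit 9 = 0  t=2,i=0
  .#... -> #   bit 8 = 1  t=0,i=9
  ..### -> #   bit 7 = 1  t=0,i=1
  ..##. -> .   bit 6 = 0  t=1,i=1
  ..#.# -> #   bit 5 = 1  t=0,i=6
  ..#.. -> .   bit 4 = 0  t=0,i=12
  ...## -> .   bit 3 = 0  t=0,i=0
  ...#. -> #   bit 2 = 1  t=0,i=11
  ....# -> .   bit 1 = 0  t=0,i=17
  ..... -> #   bit 0 = 1  t=0,i=15
  bits 01001111001101100110010110100101 = 1328965029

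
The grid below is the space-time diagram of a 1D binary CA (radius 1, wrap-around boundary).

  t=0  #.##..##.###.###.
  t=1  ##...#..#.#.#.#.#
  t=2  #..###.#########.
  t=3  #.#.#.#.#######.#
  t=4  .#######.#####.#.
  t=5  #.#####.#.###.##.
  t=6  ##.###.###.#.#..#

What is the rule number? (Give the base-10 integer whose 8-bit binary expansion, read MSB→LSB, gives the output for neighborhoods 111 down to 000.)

167

  ###|#  b7=1 t=0,i=10
  ##.|.  b6=0 t=0,i=3
  #.#|#  b5=1 t=0,i=1
  #..|.  b4=0 t=0,i=4
  .##|.  b3=0 t=0,i=2
  .#.|#  b2=1 t=0,i=0
  ..#|#  b1=1 t=0,i=5
  ...|#  b0=1 t=1,i=3
  bits 10100111 = 167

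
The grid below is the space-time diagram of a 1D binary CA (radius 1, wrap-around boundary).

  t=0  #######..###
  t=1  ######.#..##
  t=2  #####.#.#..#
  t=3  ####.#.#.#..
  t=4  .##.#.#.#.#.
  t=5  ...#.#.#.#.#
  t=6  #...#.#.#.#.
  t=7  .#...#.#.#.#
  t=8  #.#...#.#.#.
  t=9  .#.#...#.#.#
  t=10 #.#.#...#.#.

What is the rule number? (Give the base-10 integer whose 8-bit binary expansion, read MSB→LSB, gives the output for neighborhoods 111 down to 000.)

  ###|#  b7=1 t=0,i=0
  ##.|.  b6=0 t=0,i=6
  #.#|#  b5=1 t=1,i=6
  #..|#  b4=1 t=0,i=7
  .##|.  b3=0 t=0,i=9
  .#.|.  b2=0 t=1,i=7
  ..#|.  b1=0 t=0,i=8
  ...|.  b0=0 t=5,i=1
  bits 10110000 = 176

176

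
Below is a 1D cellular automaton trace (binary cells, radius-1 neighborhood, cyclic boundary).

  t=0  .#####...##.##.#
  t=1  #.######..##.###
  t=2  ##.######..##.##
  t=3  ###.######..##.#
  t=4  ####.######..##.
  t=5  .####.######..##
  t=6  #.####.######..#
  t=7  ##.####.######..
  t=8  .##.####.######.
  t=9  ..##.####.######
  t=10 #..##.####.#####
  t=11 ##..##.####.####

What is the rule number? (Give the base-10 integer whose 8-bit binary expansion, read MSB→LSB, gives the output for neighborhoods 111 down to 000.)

245

  ###|#  b7=1 t=0,i=2
  ##.|#  b6=1 t=0,i=5
  #.#|#  b5=1 t=0,i=0
  #..|#  b4=1 t=0,i=6
  .##|.  b3=0 t=0,i=1
  .#.|#  b2=1 t=0,i=15
  ..#|.  b1=0 t=0,i=8
  ...|#  b0=1 t=0,i=7
  bits 11110101 = 245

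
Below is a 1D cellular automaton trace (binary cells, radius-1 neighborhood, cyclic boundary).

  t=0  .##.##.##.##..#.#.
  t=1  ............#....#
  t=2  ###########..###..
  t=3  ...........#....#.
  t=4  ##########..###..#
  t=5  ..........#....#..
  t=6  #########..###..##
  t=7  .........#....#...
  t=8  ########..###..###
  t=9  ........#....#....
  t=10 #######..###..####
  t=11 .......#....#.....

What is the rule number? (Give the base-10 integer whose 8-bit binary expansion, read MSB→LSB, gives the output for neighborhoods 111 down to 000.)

  ### -> .   bit 7 = 0  t=2,i=1
  ##. -> .   bit 6 = 0  t=0,i=2
  #.# -> .   bit 5 = 0  t=0,i=3
  #.. -> #   bit 4 = 1  t=0,i=12
  .## -> .   bit 3 = 0  t=0,i=1
  .#. -> .   bit 2 = 0  t=0,i=14
  ..# -> .   bit 1 = 0  t=0,i=0
  ... -> #   bit 0 = 1  t=1,i=1
  bits 00010001 = 17

17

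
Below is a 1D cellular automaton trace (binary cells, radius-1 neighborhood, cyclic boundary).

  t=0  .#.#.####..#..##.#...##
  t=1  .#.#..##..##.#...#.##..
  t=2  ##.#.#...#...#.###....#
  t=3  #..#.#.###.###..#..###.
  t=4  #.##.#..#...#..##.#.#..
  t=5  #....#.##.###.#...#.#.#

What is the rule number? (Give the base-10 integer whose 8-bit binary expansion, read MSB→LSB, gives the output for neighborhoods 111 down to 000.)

135

  ### -> #   bit 7 = 1  t=0,i=6
  ##. -> .   bit 6 = 0  t=0,i=8
  #.# -> .   bit 5 = 0  t=0,i=0
  #.. -> .   bit 4 = 0  t=0,i=9
  .## -> .   bit 3 = 0  t=0,i=5
  .#. -> #   bit 2 = 1  t=0,i=1
  ..# -> #   bit 1 = 1  t=0,i=10
  ... -> #   bit 0 = 1  t=0,i=19
  bits 10000111 = 135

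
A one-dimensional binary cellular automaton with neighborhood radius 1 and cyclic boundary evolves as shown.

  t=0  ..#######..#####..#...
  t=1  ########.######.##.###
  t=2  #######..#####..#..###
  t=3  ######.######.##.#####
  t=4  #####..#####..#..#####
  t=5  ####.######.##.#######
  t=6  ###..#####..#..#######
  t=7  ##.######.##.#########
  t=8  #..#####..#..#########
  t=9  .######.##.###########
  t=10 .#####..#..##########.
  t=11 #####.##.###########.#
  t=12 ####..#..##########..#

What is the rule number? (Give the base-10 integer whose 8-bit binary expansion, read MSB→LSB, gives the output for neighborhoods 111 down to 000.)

  ### -> #   bit 7 = 1  t=0,i=3
  ##. -> .   bit 6 = 0  t=0,i=8
  #.# -> .   bit 5 = 0  t=1,i=8
  #.. -> #   bit 4 = 1  t=0,i=9
  .## -> #   bit 3 = 1  t=0,i=2
  .#. -> .   bit 2 = 0  t=0,i=18
  ..# -> #   bit 1 = 1  t=0,i=1
  ... -> #   bit 0 = 1  t=0,i=0
  bits 10011011 = 155

155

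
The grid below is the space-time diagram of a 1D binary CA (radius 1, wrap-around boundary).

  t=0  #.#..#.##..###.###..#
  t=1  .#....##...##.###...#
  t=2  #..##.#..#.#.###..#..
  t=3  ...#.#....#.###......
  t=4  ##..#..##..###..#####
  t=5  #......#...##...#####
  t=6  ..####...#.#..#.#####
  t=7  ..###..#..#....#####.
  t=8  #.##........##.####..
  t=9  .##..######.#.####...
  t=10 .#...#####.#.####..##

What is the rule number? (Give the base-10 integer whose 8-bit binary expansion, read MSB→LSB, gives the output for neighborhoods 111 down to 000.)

169

  [7] ### => #  t=0,i=12
  [6] ##. => .  t=0,i=0
  [5] #.# => #  t=0,i=1
  [4] #.. => .  t=0,i=3
  [3] .## => #  t=0,i=7
  [2] .#. => .  t=0,i=2
  [1] ..# => .  t=0,i=4
  [0] ... => #  t=1,i=3
  bits 10101001 = 169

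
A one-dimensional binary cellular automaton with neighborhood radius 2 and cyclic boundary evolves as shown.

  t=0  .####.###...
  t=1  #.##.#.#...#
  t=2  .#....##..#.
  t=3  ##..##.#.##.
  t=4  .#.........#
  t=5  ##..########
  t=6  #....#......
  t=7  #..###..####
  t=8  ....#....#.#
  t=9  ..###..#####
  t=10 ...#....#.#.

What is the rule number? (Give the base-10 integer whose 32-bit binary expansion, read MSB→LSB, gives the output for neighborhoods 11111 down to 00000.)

1209324607

  [31] ##### => .  t=5,i=6
  [30] ####. => #  t=0,i=3
  [29] ###.# => .  t=0,i=4
  [28] ###.. => .  t=0,i=8
  [27] ##.## => #  t=0,i=5
  [26] ##.#. => .  t=1,i=4
  [25] ##..# => .  t=2,i=8
  [24] ##... => .  t=0,i=9
  [23] #.### => .  t=0,i=6
  [22] #.##. => .  t=1,i=2
  [21] #.#.# => .  t=1,i=5
  [20] #.#.. => #  t=1,i=7
  [19] #..## => .  t=3,i=3
  [18] #..#. => #  t=2,i=0
  [17] #...# => .  t=1,i=9
  [16] #.... => .  t=0,i=10
  [15] .#### => #  t=0,i=2
  [14] .###. => #  t=0,i=7
  [13] .##.# => .  t=1,i=0
  [12] .##.. => #  t=2,i=7
  [11] .#.## => .  t=3,i=8
  [10] .#.#. => #  t=1,i=6
  [9] .#..# => .  t=2,i=11
  [8] .#... => .  t=1,i=8
  [7] ..### => .  t=0,i=1
  [6] ..##. => .  t=1,i=11
  [5] ..#.# => #  t=4,i=11
  [4] ..#.. => #  t=2,i=1
  [3] ...## => #  t=0,i=0
  [2] ...#. => #  t=4,i=10
  [1] ....# => #  t=0,i=11
  [0] ..... => #  t=4,i=4
  bits 01001000000101001101010000111111 = 1209324607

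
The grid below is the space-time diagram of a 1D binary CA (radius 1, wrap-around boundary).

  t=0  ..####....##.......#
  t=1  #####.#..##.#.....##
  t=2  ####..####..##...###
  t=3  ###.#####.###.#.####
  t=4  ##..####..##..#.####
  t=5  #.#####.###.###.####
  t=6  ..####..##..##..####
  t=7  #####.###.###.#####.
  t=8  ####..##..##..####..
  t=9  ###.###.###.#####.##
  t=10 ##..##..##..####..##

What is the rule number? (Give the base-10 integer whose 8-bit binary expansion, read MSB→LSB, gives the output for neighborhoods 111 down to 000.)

158

  [7] ### => #  t=0,i=3
  [6] ##. => .  t=0,i=5
  [5] #.# => .  t=1,i=5
  [4] #.. => #  t=0,i=0
  [3] .## => #  t=0,i=2
  [2] .#. => #  t=0,i=19
  [1] ..# => #  t=0,i=1
  [0] ... => .  t=0,i=7
  bits 10011110 = 158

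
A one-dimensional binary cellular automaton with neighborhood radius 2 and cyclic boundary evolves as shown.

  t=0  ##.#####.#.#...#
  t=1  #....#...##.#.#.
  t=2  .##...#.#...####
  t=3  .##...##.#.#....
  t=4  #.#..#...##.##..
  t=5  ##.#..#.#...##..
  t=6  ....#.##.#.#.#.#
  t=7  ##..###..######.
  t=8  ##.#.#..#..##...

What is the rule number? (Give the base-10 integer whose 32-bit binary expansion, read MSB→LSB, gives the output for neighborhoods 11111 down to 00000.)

2154389288

  #####|#  b31=1 t=0,i=5
  ####.|.  b30=0 t=0,i=6
  ###.#|.  b29=0 t=0,i=1
  ###..|.  b28=0 t=7,i=6
  ##.##|.  b27=0 t=0,i=2
  ##.#.|.  b26=0 t=0,i=8
  ##..#|.  b25=0 t=4,i=14
  ##...|.  b24=0 t=2,i=3
  #.###|.  b23=0 t=0,i=3
  #.##.|#  b22=1 t=2,i=1
  #.#.#|#  b21=1 t=0,i=9
  #.#..|.  b20=0 t=0,i=11
  #..##|#  b19=1 t=5,i=15
  #..#.|.  b18=0 t=4,i=4
  #...#|.  b17=0 t=0,i=13
  #....|#  b16=1 t=1,i=2
  .####|.  b15=0 t=0,i=4
  .###.|#  b14=1 t=0,i=0
  .##.#|.  b13=0 t=1,i=10
  .##..|#  b12=1 t=2,i=2
  .#.##|#  b11=1 t=6,i=5
  .#.#.|#  b10=1 t=0,i=10
  .#..#|#  b9=1 t=4,i=3
  .#...|#  b8=1 t=0,i=12
  ..###|.  b7=0 t=0,i=15
  ..##.|.  b6=0 t=1,i=9
  ..#.#|#  b5=1 t=2,i=6
  ..#..|.  b4=0 t=1,i=5
  ...##|#  b3=1 t=0,i=14
  ...#.|.  b2=0 t=1,i=4
  ....#|.  b1=0 t=1,i=3
  .....|.  b0=0 t=3,i=14
  bits 10000000011010010101111100101000 = 2154389288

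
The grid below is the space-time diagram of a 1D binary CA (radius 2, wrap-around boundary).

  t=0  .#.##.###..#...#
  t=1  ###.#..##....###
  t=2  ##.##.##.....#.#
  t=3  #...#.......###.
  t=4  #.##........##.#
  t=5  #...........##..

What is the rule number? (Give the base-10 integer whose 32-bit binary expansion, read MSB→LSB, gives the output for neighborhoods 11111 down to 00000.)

3560598756

  ##### -> #   bit 31 = 1  t=1,i=0
  ####. -> #   bit 30 = 1  t=1,i=1
  ###.# -> .   bit 29 = 0  t=1,i=2
  ###.. -> #   bit 28 = 1  t=0,i=8
  ##.## -> .   bit 27 = 0  t=0,i=5
  ##.#. -> #   bit 26 = 1  t=1,i=3
  ##..# -> .   bit 25 = 0  t=0,i=9
  ##... -> .   bit 24 = 0  t=1,i=9
  #.### -> .   bit 23 = 0  t=0,i=6
  #.##. -> .   bit 22 = 0  t=0,i=3
  #.#.# -> #   bit 21 = 1  t=0,i=1
  #.#.. -> #   bit 20 = 1  t=1,i=4
  #..## -> #   bit 19 = 1  t=1,i=6
  #..#. -> .   bit 18 = 0  t=0,i=10
  #...# -> #   bit 17 = 1  t=0,i=13
  #.... -> .   bit 16 = 0  t=1,i=10
  .#### -> .   bit 15 = 0  t=1,i=14
  .###. -> #   bit 14 = 1  t=0,i=7
  .##.# -> #   bit 13 = 1  t=0,i=4
  .##.. -> .   bit 12 = 0  t=1,i=8
  .#.## -> #   bit 11 = 1  t=0,i=2
  .#.#. -> #   bit 10 = 1  t=0,i=0
  .#..# -> .   bit 9 = 0  t=1,i=5
  .#... -> .   bit 8 = 0  t=0,i=12
  ..### -> #   bit 7 = 1  t=1,i=13
  ..##. -> #   bit 6 = 1  t=1,i=7
  ..#.# -> #   bit 5 = 1  t=0,i=15
  ..#.. -> .   bit 4 = 0  t=0,i=11
  ...## -> .   bit 3 = 0  t=1,i=12
  ...#. -> #   bit 2 = 1  t=0,i=14
  ....# -> .   bit 1 = 0  t=1,i=11
  ..... -> .   bit 0 = 0  t=2,i=10
  bits 11010100001110100110110011100100 = 3560598756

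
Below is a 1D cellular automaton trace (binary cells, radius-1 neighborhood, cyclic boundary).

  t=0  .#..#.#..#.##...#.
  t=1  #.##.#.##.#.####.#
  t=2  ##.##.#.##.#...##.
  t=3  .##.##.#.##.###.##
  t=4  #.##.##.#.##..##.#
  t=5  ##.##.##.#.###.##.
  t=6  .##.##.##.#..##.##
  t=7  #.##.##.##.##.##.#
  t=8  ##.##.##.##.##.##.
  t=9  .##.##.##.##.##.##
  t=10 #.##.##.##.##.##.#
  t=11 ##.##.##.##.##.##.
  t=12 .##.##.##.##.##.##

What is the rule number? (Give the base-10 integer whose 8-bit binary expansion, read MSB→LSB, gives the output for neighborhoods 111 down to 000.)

115

  ###|.  b7=0 t=1,i=13
  ##.|#  b6=1 t=0,i=12
  #.#|#  b5=1 t=0,i=5
  #..|#  b4=1 t=0,i=2
  .##|.  b3=0 t=0,i=11
  .#.|.  b2=0 t=0,i=1
  ..#|#  b1=1 t=0,i=0
  ...|#  b0=1 t=0,i=14
  bits 01110011 = 115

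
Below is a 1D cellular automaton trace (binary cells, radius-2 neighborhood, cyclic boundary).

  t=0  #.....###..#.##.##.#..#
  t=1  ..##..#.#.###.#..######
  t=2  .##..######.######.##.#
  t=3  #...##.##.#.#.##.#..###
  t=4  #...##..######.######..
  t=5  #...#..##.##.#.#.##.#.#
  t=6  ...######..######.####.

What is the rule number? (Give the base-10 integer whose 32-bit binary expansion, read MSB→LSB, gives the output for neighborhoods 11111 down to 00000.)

  #####|#  b31=1 t=1,i=19
  ####.|.  b30=0 t=1,i=21
  ###.#|#  b29=1 t=1,i=12
  ###..|#  b28=1 t=0,i=8
  ##.##|.  b27=0 t=0,i=15
  ##.#.|#  b26=1 t=0,i=18
  ##..#|.  b25=0 t=0,i=9
  ##...|.  b24=0 t=0,i=1
  #.###|#  b23=1 t=1,i=10
  #.##.|.  b22=0 t=0,i=13
  #.#.#|#  b21=1 t=1,i=8
  #.#..|#  b20=1 t=0,i=19
  #..##|#  b19=1 t=0,i=21
  #..#.|#  b18=1 t=0,i=10
  #...#|.  b17=0 t=3,i=2
  #....|#  b16=1 t=0,i=2
  .####|.  b15=0 t=1,i=18
  .###.|.  b14=0 t=0,i=7
  .##.#|#  b13=1 t=0,i=14
  .##..|.  b12=0 t=0,i=0
  .#.##|#  b11=1 t=0,i=12
  .#.#.|#  b10=1 t=1,i=7
  .#..#|#  b9=1 t=0,i=20
  .#...|.  b8=0 t=4,i=1
  ..###|#  b7=1 t=0,i=6
  ..##.|#  b6=1 t=0,i=22
  ..#.#|#  b5=1 t=0,i=11
  ..#..|#  b4=1 t=4,i=0
  ...##|.  b3=0 t=0,i=5
  ...#.|#  b2=1 t=5,i=3
  ....#|.  b1=0 t=0,i=4
  .....|#  b0=1 t=0,i=3
  bits 10110100101111010010111011110101 = 3032297205

3032297205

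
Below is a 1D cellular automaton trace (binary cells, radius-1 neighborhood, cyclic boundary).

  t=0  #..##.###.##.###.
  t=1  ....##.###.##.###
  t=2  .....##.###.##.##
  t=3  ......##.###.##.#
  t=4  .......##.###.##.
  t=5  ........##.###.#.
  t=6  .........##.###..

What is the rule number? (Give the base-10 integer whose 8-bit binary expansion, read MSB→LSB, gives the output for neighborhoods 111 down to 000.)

224

  ### -> #   bit 7 = 1  t=0,i=7
  ##. -> #   bit 6 = 1  t=0,i=4
  #.# -> #   bit 5 = 1  t=0,i=5
  #.. -> .   bit 4 = 0  t=0,i=1
  .## -> .   bit 3 = 0  t=0,i=3
  .#. -> .   bit 2 = 0  t=0,i=0
  ..# -> .   bit 1 = 0  t=0,i=2
  ... -> .   bit 0 = 0  t=1,i=1
  bits 11100000 = 224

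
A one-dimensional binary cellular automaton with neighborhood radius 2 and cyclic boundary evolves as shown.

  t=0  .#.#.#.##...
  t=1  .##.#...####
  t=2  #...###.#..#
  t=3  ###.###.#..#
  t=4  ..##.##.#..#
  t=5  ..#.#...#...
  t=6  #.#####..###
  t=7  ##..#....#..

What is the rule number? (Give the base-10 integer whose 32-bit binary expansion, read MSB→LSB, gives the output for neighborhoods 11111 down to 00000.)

2836616675

  nb #####: next=#  (t=6,i=4, bit31=1)
  nb ####.: next=.  (t=1,i=10, bit30=0)
  nb ###.#: next=#  (t=1,i=11, bit29=1)
  nb ###..: next=.  (t=6,i=6, bit28=0)
  nb ##.##: next=#  (t=1,i=0, bit27=1)
  nb ##.#.: next=.  (t=1,i=3, bit26=0)
  nb ##..#: next=.  (t=6,i=7, bit25=0)
  nb ##...: next=#  (t=0,i=9, bit24=1)
  nb #.###: next=.  (t=3,i=4, bit23=0)
  nb #.##.: next=.  (t=0,i=7, bit22=0)
  nb #.#.#: next=.  (t=0,i=3, bit21=0)
  nb #.#..: next=#  (t=1,i=4, bit20=1)
  nb #..##: next=.  (t=2,i=10, bit19=0)
  nb #..#.: next=.  (t=4,i=10, bit18=0)
  nb #...#: next=#  (t=1,i=6, bit17=1)
  nb #....: next=#  (t=0,i=10, bit16=1)
  nb .####: next=.  (t=1,i=9, bit15=0)
  nb .###.: next=#  (t=2,i=5, bit14=1)
  nb .##.#: next=.  (t=1,i=2, bit13=0)
  nb .##..: next=#  (t=0,i=8, bit12=1)
  nb .#.##: next=.  (t=0,i=6, bit11=0)
  nb .#.#.: next=#  (t=0,i=2, bit10=1)
  nb .#..#: next=.  (t=2,i=9, bit9=0)
  nb .#...: next=#  (t=1,i=5, bit8=1)
  nb ..###: next=#  (t=1,i=8, bit7=1)
  nb ..##.: next=#  (t=2,i=11, bit6=1)
  nb ..#.#: next=#  (t=0,i=1, bit5=1)
  nb ..#..: next=.  (t=4,i=11, bit4=0)
  nb ...##: next=.  (t=1,i=7, bit3=0)
  nb ...#.: next=.  (t=0,i=0, bit2=0)
  nb ....#: next=#  (t=0,i=11, bit1=1)
  nb .....: next=#  (t=5,i=11, bit0=1)
  bits 10101001000100110101010111100011 = 2836616675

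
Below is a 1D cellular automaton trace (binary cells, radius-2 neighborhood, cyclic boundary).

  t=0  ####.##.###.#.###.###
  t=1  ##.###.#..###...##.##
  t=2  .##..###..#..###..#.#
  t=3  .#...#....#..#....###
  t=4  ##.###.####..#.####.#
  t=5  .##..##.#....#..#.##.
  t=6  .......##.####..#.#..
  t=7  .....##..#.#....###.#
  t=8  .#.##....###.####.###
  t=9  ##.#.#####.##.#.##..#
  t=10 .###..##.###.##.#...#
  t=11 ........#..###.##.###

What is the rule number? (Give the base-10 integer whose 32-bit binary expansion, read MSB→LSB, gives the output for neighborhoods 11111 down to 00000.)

2910028990

  #####|#  b31=1 t=0,i=0
  ####.|.  b30=0 t=0,i=2
  ###.#|#  b29=1 t=0,i=3
  ###..|.  b28=0 t=1,i=12
  ##.##|#  b27=1 t=0,i=4
  ##.#.|#  b26=1 t=0,i=11
  ##..#|.  b25=0 t=2,i=3
  ##...|#  b24=1 t=1,i=13
  #.###|.  b23=0 t=0,i=8
  #.##.|#  b22=1 t=0,i=5
  #.#.#|#  b21=1 t=0,i=12
  #.#..|#  b20=1 t=1,i=7
  #..##|.  b19=0 t=1,i=9
  #..#.|.  b18=0 t=2,i=9
  #...#|#  b17=1 t=1,i=14
  #....|#  b16=1 t=3,i=7
  .####|#  b15=1 t=0,i=19
  .###.|.  b14=0 t=0,i=9
  .##.#|.  b13=0 t=0,i=6
  .##..|.  b12=0 t=2,i=2
  .#.##|.  b11=0 t=0,i=13
  .#.#.|#  b10=1 t=2,i=19
  .#..#|.  b9=0 t=1,i=8
  .#...|.  b8=0 t=3,i=2
  ..###|#  b7=1 t=1,i=10
  ..##.|.  b6=0 t=1,i=16
  ..#.#|#  b5=1 t=2,i=18
  ..#..|#  b4=1 t=2,i=10
  ...##|#  b3=1 t=1,i=15
  ...#.|#  b2=1 t=3,i=4
  ....#|#  b1=1 t=3,i=8
  .....|.  b0=0 t=6,i=0
  bits 10101101011100111000010010111110 = 2910028990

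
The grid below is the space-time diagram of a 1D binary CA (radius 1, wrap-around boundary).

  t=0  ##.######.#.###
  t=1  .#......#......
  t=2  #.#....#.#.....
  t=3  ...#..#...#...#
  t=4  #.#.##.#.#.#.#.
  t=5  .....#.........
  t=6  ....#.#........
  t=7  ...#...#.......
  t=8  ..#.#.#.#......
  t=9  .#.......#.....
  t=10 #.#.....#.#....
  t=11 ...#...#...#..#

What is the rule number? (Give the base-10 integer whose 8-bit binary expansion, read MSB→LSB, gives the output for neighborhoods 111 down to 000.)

82

  [7] ### => .  t=0,i=0
  [6] ##. => #  t=0,i=1
  [5] #.# => .  t=0,i=2
  [4] #.. => #  t=1,i=2
  [3] .## => .  t=0,i=3
  [2] .#. => .  t=0,i=10
  [1] ..# => #  t=1,i=0
  [0] ... => .  t=1,i=3
  bits 01010010 = 82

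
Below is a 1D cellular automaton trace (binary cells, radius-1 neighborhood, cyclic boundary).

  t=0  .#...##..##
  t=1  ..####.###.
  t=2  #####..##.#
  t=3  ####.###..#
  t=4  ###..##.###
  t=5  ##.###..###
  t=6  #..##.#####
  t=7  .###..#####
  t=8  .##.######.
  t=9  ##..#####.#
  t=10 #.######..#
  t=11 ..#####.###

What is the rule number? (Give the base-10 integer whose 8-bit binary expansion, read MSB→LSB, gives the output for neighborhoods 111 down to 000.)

155

  ###|#  b7=1 t=1,i=3
  ##.|.  b6=0 t=0,i=6
  #.#|.  b5=0 t=0,i=0
  #..|#  b4=1 t=0,i=2
  .##|#  b3=1 t=0,i=5
  .#.|.  b2=0 t=0,i=1
  ..#|#  b1=1 t=0,i=4
  ...|#  b0=1 t=0,i=3
  bits 10011011 = 155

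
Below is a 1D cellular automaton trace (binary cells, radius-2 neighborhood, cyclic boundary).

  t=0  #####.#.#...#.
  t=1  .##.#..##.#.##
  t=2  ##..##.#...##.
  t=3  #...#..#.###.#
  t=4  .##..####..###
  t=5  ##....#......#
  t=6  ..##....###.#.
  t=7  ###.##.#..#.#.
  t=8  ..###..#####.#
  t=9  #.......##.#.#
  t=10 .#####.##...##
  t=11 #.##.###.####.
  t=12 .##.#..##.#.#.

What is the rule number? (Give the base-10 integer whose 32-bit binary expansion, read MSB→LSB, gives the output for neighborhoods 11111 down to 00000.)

  [31] ##### => #  t=0,i=2
  [30] ####. => .  t=0,i=3
  [29] ###.# => #  t=0,i=4
  [28] ###.. => .  t=4,i=8
  [27] ##.## => #  t=1,i=0
  [26] ##.#. => .  t=0,i=5
  [25] ##..# => .  t=2,i=2
  [24] ##... => #  t=3,i=1
  [23] #.### => .  t=0,i=0
  [22] #.##. => #  t=1,i=1
  [21] #.#.# => .  t=0,i=6
  [20] #.#.. => #  t=0,i=8
  [19] #..## => .  t=1,i=6
  [18] #..#. => #  t=3,i=6
  [17] #...# => #  t=0,i=10
  [16] #.... => #  t=5,i=3
  [15] .#### => #  t=0,i=1
  [14] .###. => .  t=3,i=10
  [13] .##.# => .  t=1,i=2
  [12] .##.. => .  t=2,i=1
  [11] .#.## => #  t=0,i=13
  [10] .#.#. => #  t=0,i=7
  [9] .#..# => #  t=1,i=5
  [8] .#... => .  t=0,i=9
  [7] ..### => .  t=4,i=5
  [6] ..##. => #  t=1,i=7
  [5] ..#.# => #  t=0,i=12
  [4] ..#.. => .  t=3,i=4
  [3] ...## => #  t=2,i=10
  [2] ...#. => .  t=0,i=11
  [1] ....# => .  t=5,i=4
  [0] ..... => #  t=5,i=9
  bits 10101001010101111000111001101001 = 2841087593

2841087593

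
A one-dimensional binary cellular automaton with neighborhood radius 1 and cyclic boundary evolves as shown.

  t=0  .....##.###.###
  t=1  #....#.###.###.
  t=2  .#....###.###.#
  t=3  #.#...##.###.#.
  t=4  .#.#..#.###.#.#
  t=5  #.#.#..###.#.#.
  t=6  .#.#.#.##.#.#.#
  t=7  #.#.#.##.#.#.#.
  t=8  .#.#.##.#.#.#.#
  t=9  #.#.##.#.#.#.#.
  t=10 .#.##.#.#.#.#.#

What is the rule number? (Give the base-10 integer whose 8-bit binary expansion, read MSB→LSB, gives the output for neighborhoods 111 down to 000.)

  [7] ### => #  t=0,i=9
  [6] ##. => .  t=0,i=6
  [5] #.# => #  t=0,i=7
  [4] #.. => #  t=0,i=0
  [3] .## => #  t=0,i=5
  [2] .#. => .  t=1,i=0
  [1] ..# => .  t=0,i=4
  [0] ... => .  t=0,i=1
  bits 10111000 = 184

184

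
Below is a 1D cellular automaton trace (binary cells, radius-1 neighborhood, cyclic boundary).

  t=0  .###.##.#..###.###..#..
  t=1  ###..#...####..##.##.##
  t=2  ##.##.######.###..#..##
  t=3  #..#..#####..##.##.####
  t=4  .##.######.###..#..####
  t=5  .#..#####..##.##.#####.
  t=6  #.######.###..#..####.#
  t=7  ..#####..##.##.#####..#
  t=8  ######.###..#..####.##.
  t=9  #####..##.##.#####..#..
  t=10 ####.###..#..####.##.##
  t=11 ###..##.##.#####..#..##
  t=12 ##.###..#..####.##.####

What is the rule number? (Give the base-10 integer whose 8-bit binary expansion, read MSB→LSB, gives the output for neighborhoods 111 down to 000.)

  ###|#  b7=1 t=0,i=2
  ##.|.  b6=0 t=0,i=3
  #.#|.  b5=0 t=0,i=4
  #..|#  b4=1 t=0,i=9
  .##|#  b3=1 t=0,i=1
  .#.|.  b2=0 t=0,i=8
  ..#|#  b1=1 t=0,i=0
  ...|#  b0=1 t=0,i=22
  bits 10011011 = 155

155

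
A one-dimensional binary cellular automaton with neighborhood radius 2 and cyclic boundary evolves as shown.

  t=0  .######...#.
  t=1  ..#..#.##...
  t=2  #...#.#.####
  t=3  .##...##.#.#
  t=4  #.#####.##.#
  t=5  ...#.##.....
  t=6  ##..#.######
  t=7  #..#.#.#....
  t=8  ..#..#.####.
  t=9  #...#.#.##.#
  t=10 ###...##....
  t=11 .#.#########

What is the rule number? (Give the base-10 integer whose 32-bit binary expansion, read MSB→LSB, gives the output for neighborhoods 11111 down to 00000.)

1698158923

  ##### -> .   bit 31 = 0  t=0,i=3
  ####. -> #   bit 30 = 1  t=0,i=5
  ###.# -> #   bit 29 = 1  t=4,i=6
  ###.. -> .   bit 28 = 0  t=0,i=6
  ##.## -> .   bit 27 = 0  t=4,i=1
  ##.#. -> #   bit 26 = 1  t=3,i=8
  ##..# -> .   bit 25 = 0  t=6,i=2
  ##... -> #   bit 24 = 1  t=0,i=7
  #.### -> .   bit 23 = 0  t=2,i=8
  #.##. -> .   bit 22 = 0  t=1,i=7
  #.#.# -> #   bit 21 = 1  t=2,i=6
  #.#.. -> #   bit 20 = 1  t=7,i=7
  #..## -> .   bit 19 = 0  t=0,i=0
  #..#. -> #   bit 18 = 1  t=1,i=4
  #...# -> #   bit 17 = 1  t=0,i=8
  #.... -> #   bit 16 = 1  t=1,i=10
  .#### -> #   bit 15 = 1  t=0,i=2
  .###. -> #   bit 14 = 1  t=10,i=1
  .##.# -> .   bit 13 = 0  t=3,i=7
  .##.. -> #   bit 12 = 1  t=1,i=8
  .#.## -> #   bit 11 = 1  t=1,i=6
  .#.#. -> .   bit 10 = 0  t=2,i=5
  .#..# -> .   bit 9 = 0  t=0,i=11
  .#... -> #   bit 8 = 1  t=7,i=8
  ..### -> .   bit 7 = 0  t=0,i=1
  ..##. -> #   bit 6 = 1  t=3,i=6
  ..#.# -> .   bit 5 = 0  t=1,i=5
  ..#.. -> .   bit 4 = 0  t=0,i=10
  ...## -> #   bit 3 = 1  t=3,i=5
  ...#. -> .   bit 2 = 0  t=0,i=9
  ....# -> #   bit 1 = 1  t=1,i=0
  ..... -> #   bit 0 = 1  t=1,i=11
  bits 01100101001101111101100101001011 = 1698158923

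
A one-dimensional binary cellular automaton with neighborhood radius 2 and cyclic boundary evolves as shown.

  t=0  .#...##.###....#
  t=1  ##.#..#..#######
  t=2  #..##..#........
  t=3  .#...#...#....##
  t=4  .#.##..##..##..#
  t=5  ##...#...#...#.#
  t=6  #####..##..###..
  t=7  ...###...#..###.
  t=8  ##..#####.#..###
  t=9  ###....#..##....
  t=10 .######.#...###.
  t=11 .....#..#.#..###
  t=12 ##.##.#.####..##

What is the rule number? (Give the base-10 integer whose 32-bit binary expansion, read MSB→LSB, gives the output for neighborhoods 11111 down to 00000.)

1395877414

  ##### -> .   bit 31 = 0  t=1,i=11
  ####. -> #   bit 30 = 1  t=1,i=0
  ###.# -> .   bit 29 = 0  t=1,i=1
  ###.. -> #   bit 28 = 1  t=0,i=10
  ##.## -> .   bit 27 = 0  t=0,i=7
  ##.#. -> .   bit 26 = 0  t=1,i=2
  ##..# -> #   bit 25 = 1  t=2,i=5
  ##... -> #   bit 24 = 1  t=0,i=11
  #.### -> .   bit 23 = 0  t=0,i=8
  #.##. -> .   bit 22 = 0  t=4,i=3
  #.#.# -> #   bit 21 = 1  t=4,i=1
  #.#.. -> #   bit 20 = 1  t=0,i=1
  #..## -> .   bit 19 = 0  t=1,i=8
  #..#. -> .   bit 18 = 0  t=1,i=5
  #...# -> #   bit 17 = 1  t=0,i=3
  #.... -> #   bit 16 = 1  t=0,i=12
  .#### -> .   bit 15 = 0  t=1,i=10
  .###. -> #   bit 14 = 1  t=0,i=9
  .##.# -> #   bit 13 = 1  t=0,i=6
  .##.. -> .   bit 12 = 0  t=2,i=4
  .#.## -> .   bit 11 = 0  t=4,i=2
  .#.#. -> #   bit 10 = 1  t=0,i=0
  .#..# -> #   bit 9 = 1  t=1,i=4
  .#... -> .   bit 8 = 0  t=0,i=2
  ..### -> .   bit 7 = 0  t=1,i=9
  ..##. -> .   bit 6 = 0  t=0,i=5
  ..#.# -> #   bit 5 = 1  t=0,i=15
  ..#.. -> .   bit 4 = 0  t=1,i=6
  ...## -> .   bit 3 = 0  t=0,i=4
  ...#. -> #   bit 2 = 1  t=0,i=14
  ....# -> #   bit 1 = 1  t=0,i=13
  ..... -> .   bit 0 = 0  t=2,i=10
  bits 01010011001100110110011000100110 = 1395877414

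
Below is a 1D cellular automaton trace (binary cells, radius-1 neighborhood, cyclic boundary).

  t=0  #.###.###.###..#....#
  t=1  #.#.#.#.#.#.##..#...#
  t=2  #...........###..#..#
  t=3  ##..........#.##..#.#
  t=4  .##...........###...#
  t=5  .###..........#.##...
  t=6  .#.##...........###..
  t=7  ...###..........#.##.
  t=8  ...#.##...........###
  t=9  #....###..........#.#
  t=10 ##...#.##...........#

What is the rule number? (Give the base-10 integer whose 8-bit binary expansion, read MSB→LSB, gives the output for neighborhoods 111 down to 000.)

88

  nb ###: next=.  (t=0,i=3, bit7=0)
  nb ##.: next=#  (t=0,i=0, bit6=1)
  nb #.#: next=.  (t=0,i=1, bit5=0)
  nb #..: next=#  (t=0,i=13, bit4=1)
  nb .##: next=#  (t=0,i=2, bit3=1)
  nb .#.: next=.  (t=0,i=15, bit2=0)
  nb ..#: next=.  (t=0,i=14, bit1=0)
  nb ...: next=.  (t=0,i=17, bit0=0)
  bits 01011000 = 88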